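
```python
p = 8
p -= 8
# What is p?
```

Trace:
`p = 8` → p = 8
`p -= 8` → p = 0
So p = 0

Answer: 0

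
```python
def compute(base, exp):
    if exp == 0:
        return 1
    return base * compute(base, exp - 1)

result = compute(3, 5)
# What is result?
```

compute(3, 5) = 3 * 3 * 3 * 3 * 3 = 243

Answer: 243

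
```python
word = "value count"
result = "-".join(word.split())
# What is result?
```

Trace:
`word = "value count"` → word = 'value count'
`result = "-".join(word.split())` → result = 'value-count'
So result = 'value-count'

Answer: 'value-count'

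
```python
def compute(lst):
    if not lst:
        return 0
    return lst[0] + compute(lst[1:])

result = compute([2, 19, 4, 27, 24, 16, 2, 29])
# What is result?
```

2 + 19 + 4 + 27 + 24 + 16 + 2 + 29 + 0 = 123

Answer: 123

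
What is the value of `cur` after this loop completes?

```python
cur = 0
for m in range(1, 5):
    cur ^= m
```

XOR of 1 to 4
`cur` takes the values: 0 → 1 → 3 → 0 → 4

Answer: 4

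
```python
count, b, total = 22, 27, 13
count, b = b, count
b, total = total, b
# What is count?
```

Trace:
`count, b, total = 22, 27, 13` → count = 22; b = 27; total = 13
`count, b = b, count` → count = 27; b = 22
`b, total = total, b` → b = 13; total = 22
So count = 27

Answer: 27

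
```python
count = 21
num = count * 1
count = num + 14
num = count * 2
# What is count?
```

Trace:
`count = 21` → count = 21
`num = count * 1` → num = 21
`count = num + 14` → count = 35
`num = count * 2` → num = 70
So count = 35

Answer: 35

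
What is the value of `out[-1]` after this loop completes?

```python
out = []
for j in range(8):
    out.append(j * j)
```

Last element of squares 0 to 7
`out` takes the values: [] → [0] → [0, 1] → [0, 1, 4] → [0, 1, 4, 9] → [0, 1, 4, 9, 16] → [0, 1, 4, 9, 16, 25] → [0, 1, 4, 9, 16, 25, 36] → [0, 1, 4, 9, 16, 25, 36, 49]
So `out[-1]` = 49

Answer: 49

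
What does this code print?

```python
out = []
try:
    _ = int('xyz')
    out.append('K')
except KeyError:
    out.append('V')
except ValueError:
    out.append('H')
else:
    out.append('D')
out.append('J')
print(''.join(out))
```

Execution trace: 'H' (except ValueError) → 'J' (after the try/except). Output: HJ

Answer: HJ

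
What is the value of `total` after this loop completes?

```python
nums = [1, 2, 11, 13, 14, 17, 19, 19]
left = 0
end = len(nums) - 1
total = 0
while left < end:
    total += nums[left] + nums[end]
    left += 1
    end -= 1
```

Sum of pairs from ends
`total` takes the values: 0 → 20 → 41 → 69 → 96

Answer: 96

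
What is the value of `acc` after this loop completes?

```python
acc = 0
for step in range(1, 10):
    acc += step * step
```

Sum of squares 1² to 9² = 285
`acc` takes the values: 0 → 1 → 5 → 14 → 30 → 55 → 91 → 140 → 204 → 285

Answer: 285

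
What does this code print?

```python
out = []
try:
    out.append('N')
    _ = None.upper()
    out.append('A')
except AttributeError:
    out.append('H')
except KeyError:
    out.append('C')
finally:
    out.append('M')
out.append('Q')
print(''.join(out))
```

Execution trace: 'N' (try body) → 'H' (except AttributeError) → 'M' (finally) → 'Q' (after the try/except). Output: NHMQ

Answer: NHMQ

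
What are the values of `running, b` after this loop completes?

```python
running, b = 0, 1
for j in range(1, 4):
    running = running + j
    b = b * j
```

Sum and factorial of 1 to 3
`running, b` takes the values: (0, 1) → (1, 1) → (3, 1) → (3, 2) → (6, 2) → (6, 6)

Answer: 6, 6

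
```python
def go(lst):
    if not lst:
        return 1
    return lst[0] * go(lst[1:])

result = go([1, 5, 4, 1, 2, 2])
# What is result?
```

Product over [1, 5, 4, 1, 2, 2] = 1 * 5 * 4 * 1 * 2 * 2 = 80

Answer: 80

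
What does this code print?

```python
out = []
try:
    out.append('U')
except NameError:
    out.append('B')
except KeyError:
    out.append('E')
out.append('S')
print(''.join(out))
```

Execution trace: 'U' (try body, no exception) → 'S' (after the try/except). Output: US

Answer: US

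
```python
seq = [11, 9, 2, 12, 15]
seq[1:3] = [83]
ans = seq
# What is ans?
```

Trace:
`seq = [11, 9, 2, 12, 15]` → seq = [11, 9, 2, 12, 15]
`seq[1:3] = [83]` → seq = [11, 83, 12, 15]
`ans = seq` → ans = [11, 83, 12, 15]
So ans = [11, 83, 12, 15]

Answer: [11, 83, 12, 15]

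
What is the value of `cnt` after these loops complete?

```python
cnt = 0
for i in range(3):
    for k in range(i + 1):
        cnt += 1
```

Triangle: 1 + 2 + ... + 3
`cnt` takes the values: 0 → 1 → 2 → 3 → 4 → 5 → 6

Answer: 6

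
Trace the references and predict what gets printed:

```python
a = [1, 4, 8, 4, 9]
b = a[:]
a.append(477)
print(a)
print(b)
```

Key concept: slice [:] creates copy.
Step by step:
`a = [1, 4, 8, 4, 9]` → a = [1, 4, 8, 4, 9]
`b = a[:]` → b = [1, 4, 8, 4, 9]
`a.append(477)` → a = [1, 4, 8, 4, 9, 477]
`print(a)` → prints [1, 4, 8, 4, 9, 477]
`print(b)` → prints [1, 4, 8, 4, 9]

Answer:
[1, 4, 8, 4, 9, 477]
[1, 4, 8, 4, 9]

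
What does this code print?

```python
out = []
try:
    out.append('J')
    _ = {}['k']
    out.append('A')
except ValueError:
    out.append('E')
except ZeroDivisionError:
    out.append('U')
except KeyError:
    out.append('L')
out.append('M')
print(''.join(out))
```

Execution trace: 'J' (try body) → 'L' (except KeyError) → 'M' (after the try/except). Output: JLM

Answer: JLM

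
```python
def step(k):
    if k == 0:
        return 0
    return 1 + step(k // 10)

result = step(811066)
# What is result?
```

Count of digits of 811066: 6

Answer: 6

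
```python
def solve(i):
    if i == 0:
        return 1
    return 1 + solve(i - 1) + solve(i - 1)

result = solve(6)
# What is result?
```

solve(i) = 1 + 2·solve(i-1), solve(0)=1. Closed form: (1+1)·2^6 - 1 = 127.

Answer: 127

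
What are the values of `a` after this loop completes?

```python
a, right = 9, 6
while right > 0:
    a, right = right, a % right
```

GCD of 9 and 6
`a` takes the values: 9 → 6 → 3

Answer: 3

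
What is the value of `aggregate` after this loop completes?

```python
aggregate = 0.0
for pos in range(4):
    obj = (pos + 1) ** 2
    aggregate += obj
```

Sum of squared losses 1² + 2² + ... + 4²
`aggregate` takes the values: 0.0 → 1.0 → 5.0 → 14.0 → 30.0

Answer: 30.0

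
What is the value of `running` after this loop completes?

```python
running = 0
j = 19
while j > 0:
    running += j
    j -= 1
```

Sum 19 down to 1
`running` takes the values: 0 → 19 → 37 → 54 → 70 → 85 → 99 → 112 → 124 → 135 → 145 → 154 → 162 → 169 → 175 → 180 → 184 → 187 → 189 → 190

Answer: 190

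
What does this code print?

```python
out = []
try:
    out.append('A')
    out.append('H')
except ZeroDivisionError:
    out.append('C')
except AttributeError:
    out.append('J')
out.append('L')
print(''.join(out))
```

Execution trace: 'A' (try body) → 'H' (try body, no exception) → 'L' (after the try/except). Output: AHL

Answer: AHL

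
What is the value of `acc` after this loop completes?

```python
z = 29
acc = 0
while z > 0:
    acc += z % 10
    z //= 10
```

Sum digits of 29
`acc` takes the values: 0 → 9 → 11

Answer: 11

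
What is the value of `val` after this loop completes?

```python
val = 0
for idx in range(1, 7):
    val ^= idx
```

XOR of 1 to 6
`val` takes the values: 0 → 1 → 3 → 0 → 4 → 1 → 7

Answer: 7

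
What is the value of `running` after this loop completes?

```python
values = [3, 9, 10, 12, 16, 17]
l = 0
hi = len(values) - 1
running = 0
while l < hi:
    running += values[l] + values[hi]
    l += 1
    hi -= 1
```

Sum of pairs from ends
`running` takes the values: 0 → 20 → 45 → 67

Answer: 67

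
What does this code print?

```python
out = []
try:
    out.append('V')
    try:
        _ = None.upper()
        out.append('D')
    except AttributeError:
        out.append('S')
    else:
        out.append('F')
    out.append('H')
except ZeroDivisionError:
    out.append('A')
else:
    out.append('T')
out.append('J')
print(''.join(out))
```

Execution trace: 'V' (try body) → 'S' (inner except AttributeError) → 'H' (try body, no exception) → 'T' (else) → 'J' (after the try/except). Output: VSHTJ

Answer: VSHTJ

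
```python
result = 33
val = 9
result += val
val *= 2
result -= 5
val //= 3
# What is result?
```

Trace:
`result = 33` → result = 33
`val = 9` → val = 9
`result += val` → result = 42
`val *= 2` → val = 18
`result -= 5` → result = 37
`val //= 3` → val = 6
So result = 37

Answer: 37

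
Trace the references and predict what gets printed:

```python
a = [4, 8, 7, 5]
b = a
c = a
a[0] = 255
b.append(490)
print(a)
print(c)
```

Key concept: multiple aliases.
Step by step:
`a = [4, 8, 7, 5]` → a = [4, 8, 7, 5]
`b = a` → b = [4, 8, 7, 5] (same object as a)
`c = a` → c = [4, 8, 7, 5] (same object as a, b)
`a[0] = 255` → a = [255, 8, 7, 5] (same object as b, c); b = [255, 8, 7, 5] (same object as a, c); c = [255, 8, 7, 5] (same object as a, b)
`b.append(490)` → a = [255, 8, 7, 5, 490] (same object as b, c); b = [255, 8, 7, 5, 490] (same object as a, c); c = [255, 8, 7, 5, 490] (same object as a, b)
`print(a)` → prints [255, 8, 7, 5, 490]
`print(c)` → prints [255, 8, 7, 5, 490]

Answer:
[255, 8, 7, 5, 490]
[255, 8, 7, 5, 490]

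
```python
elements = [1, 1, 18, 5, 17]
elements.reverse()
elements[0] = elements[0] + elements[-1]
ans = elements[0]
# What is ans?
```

Trace:
`elements = [1, 1, 18, 5, 17]` → elements = [1, 1, 18, 5, 17]
`elements.reverse()` → elements = [17, 5, 18, 1, 1]
`elements[0] = elements[0] + elements[-1]` → elements = [18, 5, 18, 1, 1]
`ans = elements[0]` → ans = 18
So ans = 18

Answer: 18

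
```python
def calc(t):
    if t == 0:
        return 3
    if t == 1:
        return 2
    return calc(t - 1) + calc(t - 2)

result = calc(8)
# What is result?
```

Build up from base cases: calc(0)=3, calc(1)=2, calc(2)=5, calc(3)=7, calc(4)=12, calc(5)=19, calc(6)=31, ..., calc(8)=81

Answer: 81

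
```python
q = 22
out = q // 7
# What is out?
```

Trace:
`q = 22` → q = 22
`out = q // 7` → out = 3
So out = 3

Answer: 3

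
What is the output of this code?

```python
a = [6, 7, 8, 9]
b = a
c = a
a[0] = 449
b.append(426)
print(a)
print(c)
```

Key concept: multiple aliases.
Step by step:
`a = [6, 7, 8, 9]` → a = [6, 7, 8, 9]
`b = a` → b = [6, 7, 8, 9] (same object as a)
`c = a` → c = [6, 7, 8, 9] (same object as a, b)
`a[0] = 449` → a = [449, 7, 8, 9] (same object as b, c); b = [449, 7, 8, 9] (same object as a, c); c = [449, 7, 8, 9] (same object as a, b)
`b.append(426)` → a = [449, 7, 8, 9, 426] (same object as b, c); b = [449, 7, 8, 9, 426] (same object as a, c); c = [449, 7, 8, 9, 426] (same object as a, b)
`print(a)` → prints [449, 7, 8, 9, 426]
`print(c)` → prints [449, 7, 8, 9, 426]

Answer:
[449, 7, 8, 9, 426]
[449, 7, 8, 9, 426]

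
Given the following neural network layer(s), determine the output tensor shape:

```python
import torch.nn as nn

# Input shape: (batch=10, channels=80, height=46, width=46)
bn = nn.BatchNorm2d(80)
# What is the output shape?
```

Input: (10, 80, 46, 46) -> Output: (10, 80, 46, 46)

Answer: (10, 80, 46, 46)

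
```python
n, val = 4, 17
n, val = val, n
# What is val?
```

Trace:
`n, val = 4, 17` → n = 4; val = 17
`n, val = val, n` → n = 17; val = 4
So val = 4

Answer: 4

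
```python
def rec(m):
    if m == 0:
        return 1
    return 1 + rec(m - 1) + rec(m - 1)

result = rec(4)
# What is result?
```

rec(m) = 1 + 2·rec(m-1), rec(0)=1. Closed form: (1+1)·2^4 - 1 = 31.

Answer: 31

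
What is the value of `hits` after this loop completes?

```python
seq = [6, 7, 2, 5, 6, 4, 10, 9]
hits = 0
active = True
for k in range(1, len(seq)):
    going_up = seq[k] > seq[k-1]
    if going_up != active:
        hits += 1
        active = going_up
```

Count direction changes in [6, 7, 2, 5, 6, 4, 10, 9]
`hits` takes the values: 0 → 1 → 2 → 3 → 4 → 5

Answer: 5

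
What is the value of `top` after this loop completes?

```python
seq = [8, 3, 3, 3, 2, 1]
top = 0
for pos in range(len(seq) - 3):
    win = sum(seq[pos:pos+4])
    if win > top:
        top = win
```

Max sum of 4-element window in [8, 3, 3, 3, 2, 1]
`top` takes the values: 0 → 17

Answer: 17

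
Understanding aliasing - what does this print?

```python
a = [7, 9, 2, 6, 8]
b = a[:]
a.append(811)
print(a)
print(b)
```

Key concept: slice [:] creates copy.
Step by step:
`a = [7, 9, 2, 6, 8]` → a = [7, 9, 2, 6, 8]
`b = a[:]` → b = [7, 9, 2, 6, 8]
`a.append(811)` → a = [7, 9, 2, 6, 8, 811]
`print(a)` → prints [7, 9, 2, 6, 8, 811]
`print(b)` → prints [7, 9, 2, 6, 8]

Answer:
[7, 9, 2, 6, 8, 811]
[7, 9, 2, 6, 8]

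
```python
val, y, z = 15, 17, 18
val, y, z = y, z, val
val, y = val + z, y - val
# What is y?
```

Trace:
`val, y, z = 15, 17, 18` → val = 15; y = 17; z = 18
`val, y, z = y, z, val` → val = 17; y = 18; z = 15
`val, y = val + z, y - val` → val = 32; y = 1
So y = 1

Answer: 1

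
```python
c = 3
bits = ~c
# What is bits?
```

Trace:
`c = 3` → c = 3
`bits = ~c` → bits = -4
So bits = -4

Answer: -4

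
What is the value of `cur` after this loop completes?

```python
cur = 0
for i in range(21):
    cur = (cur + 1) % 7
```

Increment mod 7, 21 times = 0
`cur` takes the values: 0 → 1 → 2 → 3 → 4 → 5 → 6 → 0 → 1 → 2 → 3 → 4 → 5 → 6 → 0 → 1 → 2 → 3 → 4 → 5 → 6 → 0

Answer: 0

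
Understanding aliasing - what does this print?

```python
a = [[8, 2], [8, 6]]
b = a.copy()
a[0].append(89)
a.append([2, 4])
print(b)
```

Key concept: shallow copy with nested lists.
Step by step:
`a = [[8, 2], [8, 6]]` → a = [[8, 2], [8, 6]]
`b = a.copy()` → b = [[8, 2], [8, 6]]
`a[0].append(89)` → a = [[8, 2, 89], [8, 6]]; b = [[8, 2, 89], [8, 6]]
`a.append([2, 4])` → a = [[8, 2, 89], [8, 6], [2, 4]]
`print(b)` → prints [[8, 2, 89], [8, 6]]

Answer: [[8, 2, 89], [8, 6]]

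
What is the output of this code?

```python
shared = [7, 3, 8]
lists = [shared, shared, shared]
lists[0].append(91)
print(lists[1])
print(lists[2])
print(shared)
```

Key concept: list of same reference.
Step by step:
`shared = [7, 3, 8]` → shared = [7, 3, 8]
`lists = [shared, shared, shared]` → lists = [[7, 3, 8], [7, 3, 8], [7, 3, 8]]
`lists[0].append(91)` → shared = [7, 3, 8, 91]; lists = [[7, 3, 8, 91], [7, 3, 8, 91], [7, 3, 8, 91]]
`print(lists[1])` → prints [7, 3, 8, 91]
`print(lists[2])` → prints [7, 3, 8, 91]
`print(shared)` → prints [7, 3, 8, 91]

Answer:
[7, 3, 8, 91]
[7, 3, 8, 91]
[7, 3, 8, 91]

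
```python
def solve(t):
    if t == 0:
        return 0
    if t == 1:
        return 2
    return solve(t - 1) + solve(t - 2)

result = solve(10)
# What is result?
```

Build up from base cases: solve(0)=0, solve(1)=2, solve(2)=2, solve(3)=4, solve(4)=6, solve(5)=10, solve(6)=16, ..., solve(10)=110

Answer: 110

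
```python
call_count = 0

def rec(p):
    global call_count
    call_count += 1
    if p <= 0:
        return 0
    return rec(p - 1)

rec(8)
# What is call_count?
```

Linear recursion stepping by 1: 9 calls from p=8 down to ≤0.

Answer: 9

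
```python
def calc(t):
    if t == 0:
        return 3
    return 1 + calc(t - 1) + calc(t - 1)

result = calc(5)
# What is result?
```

calc(t) = 1 + 2·calc(t-1), calc(0)=3. Closed form: (3+1)·2^5 - 1 = 127.

Answer: 127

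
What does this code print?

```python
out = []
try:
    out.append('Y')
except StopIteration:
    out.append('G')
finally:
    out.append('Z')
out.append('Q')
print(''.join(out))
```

Execution trace: 'Y' (try body, no exception) → 'Z' (finally) → 'Q' (after the try/except). Output: YZQ

Answer: YZQ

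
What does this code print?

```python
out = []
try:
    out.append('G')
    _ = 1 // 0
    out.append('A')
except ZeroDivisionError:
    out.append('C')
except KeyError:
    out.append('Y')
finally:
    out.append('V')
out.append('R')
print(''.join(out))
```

Execution trace: 'G' (try body) → 'C' (except ZeroDivisionError) → 'V' (finally) → 'R' (after the try/except). Output: GCVR

Answer: GCVR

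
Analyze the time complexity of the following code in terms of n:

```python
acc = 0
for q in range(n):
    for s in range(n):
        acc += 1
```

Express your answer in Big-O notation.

Each loop level contributes: n × n. Multiplying the contributions gives O(n^2).

Answer: O(n^2)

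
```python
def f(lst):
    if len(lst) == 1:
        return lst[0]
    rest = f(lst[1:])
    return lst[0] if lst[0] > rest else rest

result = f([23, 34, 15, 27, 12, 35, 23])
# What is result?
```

Recursive max over [23, 34, 15, 27, 12, 35, 23] = 35

Answer: 35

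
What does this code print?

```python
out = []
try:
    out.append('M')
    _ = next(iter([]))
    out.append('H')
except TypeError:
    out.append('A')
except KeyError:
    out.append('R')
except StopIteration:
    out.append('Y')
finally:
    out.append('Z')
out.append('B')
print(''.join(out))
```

Execution trace: 'M' (try body) → 'Y' (except StopIteration) → 'Z' (finally) → 'B' (after the try/except). Output: MYZB

Answer: MYZB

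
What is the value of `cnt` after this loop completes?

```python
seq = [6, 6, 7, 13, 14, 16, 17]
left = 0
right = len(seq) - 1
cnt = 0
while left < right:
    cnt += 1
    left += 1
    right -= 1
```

Iterations until pointers meet (list length 7)
`cnt` takes the values: 0 → 1 → 2 → 3

Answer: 3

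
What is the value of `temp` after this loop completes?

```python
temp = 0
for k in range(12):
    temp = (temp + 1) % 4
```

Increment mod 4, 12 times = 0
`temp` takes the values: 0 → 1 → 2 → 3 → 0 → 1 → 2 → 3 → 0 → 1 → 2 → 3 → 0

Answer: 0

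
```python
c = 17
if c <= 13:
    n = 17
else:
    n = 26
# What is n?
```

Trace:
`c = 17` → c = 17
`if c <= 13: ...` → c <= 13 is False, take else branch → n = 26
So n = 26

Answer: 26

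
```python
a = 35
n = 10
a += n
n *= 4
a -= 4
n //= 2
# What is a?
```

Trace:
`a = 35` → a = 35
`n = 10` → n = 10
`a += n` → a = 45
`n *= 4` → n = 40
`a -= 4` → a = 41
`n //= 2` → n = 20
So a = 41

Answer: 41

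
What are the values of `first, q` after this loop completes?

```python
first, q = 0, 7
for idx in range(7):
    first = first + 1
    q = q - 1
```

first goes 0→7, q goes 7→0
`first, q` takes the values: (0, 7) → (1, 7) → (1, 6) → (2, 6) → (2, 5) → (3, 5) → (3, 4) → (4, 4) → (4, 3) → (5, 3) → (5, 2) → (6, 2) → (6, 1) → (7, 1) → (7, 0)

Answer: 7, 0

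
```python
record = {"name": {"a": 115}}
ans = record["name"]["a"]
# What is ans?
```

Trace:
`record = {"name": {"a": 115}}` → record = {'name': {'a': 115}}
`ans = record["name"]["a"]` → ans = 115
So ans = 115

Answer: 115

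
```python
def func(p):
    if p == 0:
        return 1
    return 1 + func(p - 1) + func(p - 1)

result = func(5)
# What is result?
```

func(p) = 1 + 2·func(p-1), func(0)=1. Closed form: (1+1)·2^5 - 1 = 63.

Answer: 63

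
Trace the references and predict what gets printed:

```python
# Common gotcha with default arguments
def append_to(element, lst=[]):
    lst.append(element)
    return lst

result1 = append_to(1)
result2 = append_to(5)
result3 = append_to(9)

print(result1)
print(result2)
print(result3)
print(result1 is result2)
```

Key concept: mutable default argument gotcha.
Step by step:
`result1 = append_to(1)` → result1 = [1]
`result2 = append_to(5)` → result1 = [1, 5] (same object as result2); result2 = [1, 5] (same object as result1)
`result3 = append_to(9)` → result1 = [1, 5, 9] (same object as result2, result3); result2 = [1, 5, 9] (same object as result1, result3); result3 = [1, 5, 9] (same object as result1, result2)
`print(result1)` → prints [1, 5, 9]
`print(result2)` → prints [1, 5, 9]
`print(result3)` → prints [1, 5, 9]
`print(result1 is result2)` → prints True

Answer:
[1, 5, 9]
[1, 5, 9]
[1, 5, 9]
True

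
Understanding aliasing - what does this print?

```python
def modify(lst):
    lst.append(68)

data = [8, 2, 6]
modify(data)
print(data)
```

Key concept: function modifies passed list.
Step by step:
`data = [8, 2, 6]` → data = [8, 2, 6]
`modify(data)` → data = [8, 2, 6, 68]
`print(data)` → prints [8, 2, 6, 68]

Answer: [8, 2, 6, 68]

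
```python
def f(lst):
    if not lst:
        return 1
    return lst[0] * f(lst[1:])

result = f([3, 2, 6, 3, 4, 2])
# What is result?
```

Product over [3, 2, 6, 3, 4, 2] = 3 * 2 * 6 * 3 * 4 * 2 = 864

Answer: 864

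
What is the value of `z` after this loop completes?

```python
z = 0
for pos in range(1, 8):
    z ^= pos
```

XOR of 1 to 7
`z` takes the values: 0 → 1 → 3 → 0 → 4 → 1 → 7 → 0

Answer: 0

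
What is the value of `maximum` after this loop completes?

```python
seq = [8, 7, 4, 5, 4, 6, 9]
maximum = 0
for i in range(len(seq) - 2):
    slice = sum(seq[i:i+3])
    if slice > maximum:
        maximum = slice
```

Max sum of 3-element window in [8, 7, 4, 5, 4, 6, 9]
`maximum` takes the values: 0 → 19

Answer: 19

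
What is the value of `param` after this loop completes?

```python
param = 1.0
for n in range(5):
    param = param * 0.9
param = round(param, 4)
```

Exponential decay: 1.0 * 0.9^5
`param` takes the values: 1.0 → 0.9 → 0.81 → 0.729 → 0.6561 → 0.59049 → 0.5905

Answer: 0.5905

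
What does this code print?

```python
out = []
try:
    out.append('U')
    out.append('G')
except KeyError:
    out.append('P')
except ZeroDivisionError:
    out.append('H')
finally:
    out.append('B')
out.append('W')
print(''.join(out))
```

Execution trace: 'U' (try body) → 'G' (try body, no exception) → 'B' (finally) → 'W' (after the try/except). Output: UGBW

Answer: UGBW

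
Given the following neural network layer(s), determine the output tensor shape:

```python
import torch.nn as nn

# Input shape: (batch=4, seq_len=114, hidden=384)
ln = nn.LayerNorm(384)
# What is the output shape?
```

Input: (4, 114, 384) -> Output: (4, 114, 384)

Answer: (4, 114, 384)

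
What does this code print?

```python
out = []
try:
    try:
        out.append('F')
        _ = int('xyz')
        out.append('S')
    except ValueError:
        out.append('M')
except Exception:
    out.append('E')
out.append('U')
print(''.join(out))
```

Execution trace: 'F' (inner try body) → 'M' (inner except ValueError) → 'U' (after the try/except). Output: FMU

Answer: FMU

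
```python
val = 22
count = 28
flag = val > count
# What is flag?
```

Trace:
`val = 22` → val = 22
`count = 28` → count = 28
`flag = val > count` → flag = False
So flag = False

Answer: False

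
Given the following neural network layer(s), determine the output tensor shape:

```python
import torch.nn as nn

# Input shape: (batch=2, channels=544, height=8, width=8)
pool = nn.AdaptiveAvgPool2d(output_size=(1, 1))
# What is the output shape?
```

Input: (2, 544, 8, 8) -> Output: (2, 544, 1, 1)

Answer: (2, 544, 1, 1)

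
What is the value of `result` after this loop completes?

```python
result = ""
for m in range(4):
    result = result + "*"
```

Repeat '*' 4 times
`result` takes the values: "" → "*" → "**" → "***" → "****"

Answer: "****"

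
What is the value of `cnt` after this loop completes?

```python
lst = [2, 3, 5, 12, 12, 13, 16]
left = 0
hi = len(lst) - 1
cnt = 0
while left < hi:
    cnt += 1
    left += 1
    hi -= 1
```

Iterations until pointers meet (list length 7)
`cnt` takes the values: 0 → 1 → 2 → 3

Answer: 3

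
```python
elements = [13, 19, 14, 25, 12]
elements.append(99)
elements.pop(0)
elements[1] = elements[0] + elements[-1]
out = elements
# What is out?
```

Trace:
`elements = [13, 19, 14, 25, 12]` → elements = [13, 19, 14, 25, 12]
`elements.append(99)` → elements = [13, 19, 14, 25, 12, 99]
`elements.pop(0)` → elements = [19, 14, 25, 12, 99]
`elements[1] = elements[0] + elements[-1]` → elements = [19, 118, 25, 12, 99]
`out = elements` → out = [19, 118, 25, 12, 99]
So out = [19, 118, 25, 12, 99]

Answer: [19, 118, 25, 12, 99]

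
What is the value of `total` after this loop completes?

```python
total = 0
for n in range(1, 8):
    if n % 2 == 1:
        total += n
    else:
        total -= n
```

Add odd, subtract even
`total` takes the values: 0 → 1 → -1 → 2 → -2 → 3 → -3 → 4

Answer: 4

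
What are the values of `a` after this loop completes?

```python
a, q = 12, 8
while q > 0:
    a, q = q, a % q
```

GCD of 12 and 8
`a` takes the values: 12 → 8 → 4

Answer: 4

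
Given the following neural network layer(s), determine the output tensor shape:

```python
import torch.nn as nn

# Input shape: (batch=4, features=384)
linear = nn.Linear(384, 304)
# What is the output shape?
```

Input: (4, 384) -> Output: (4, 304)

Answer: (4, 304)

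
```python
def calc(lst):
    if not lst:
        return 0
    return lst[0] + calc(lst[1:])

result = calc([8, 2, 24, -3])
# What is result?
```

8 + 2 + 24 + (-3) + 0 = 31

Answer: 31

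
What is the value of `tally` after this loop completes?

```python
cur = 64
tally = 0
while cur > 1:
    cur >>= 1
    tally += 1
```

Count right shifts until 1
`tally` takes the values: 0 → 1 → 2 → 3 → 4 → 5 → 6

Answer: 6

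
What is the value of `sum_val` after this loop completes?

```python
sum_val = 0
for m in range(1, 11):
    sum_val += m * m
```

Sum of squares 1² to 10² = 385
`sum_val` takes the values: 0 → 1 → 5 → 14 → 30 → 55 → 91 → 140 → 204 → 285 → 385

Answer: 385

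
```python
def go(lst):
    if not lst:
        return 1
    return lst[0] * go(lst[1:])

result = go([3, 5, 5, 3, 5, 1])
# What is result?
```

Product over [3, 5, 5, 3, 5, 1] = 3 * 5 * 5 * 3 * 5 * 1 = 1125

Answer: 1125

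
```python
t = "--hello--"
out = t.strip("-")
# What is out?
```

Trace:
`t = "--hello--"` → t = '--hello--'
`out = t.strip("-")` → out = 'hello'
So out = 'hello'

Answer: 'hello'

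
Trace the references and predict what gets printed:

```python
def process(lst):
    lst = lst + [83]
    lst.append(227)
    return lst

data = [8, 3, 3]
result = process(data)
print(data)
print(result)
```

Key concept: rebinding parameter vs mutation.
Step by step:
`data = [8, 3, 3]` → data = [8, 3, 3]
`result = process(data)` → result = [8, 3, 3, 83, 227]
`print(data)` → prints [8, 3, 3]
`print(result)` → prints [8, 3, 3, 83, 227]

Answer:
[8, 3, 3]
[8, 3, 3, 83, 227]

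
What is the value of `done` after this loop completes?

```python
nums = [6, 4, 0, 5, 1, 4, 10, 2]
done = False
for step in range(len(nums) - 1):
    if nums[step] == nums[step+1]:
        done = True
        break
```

Check consecutive duplicates in [6, 4, 0, 5, 1, 4, 10, 2]
`done` takes the values: False

Answer: False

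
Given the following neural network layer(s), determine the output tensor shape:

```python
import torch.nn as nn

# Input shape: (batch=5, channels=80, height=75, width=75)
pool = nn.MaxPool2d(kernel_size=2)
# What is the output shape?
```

Input: (5, 80, 75, 75) -> Output: (5, 80, 37, 37)

Answer: (5, 80, 37, 37)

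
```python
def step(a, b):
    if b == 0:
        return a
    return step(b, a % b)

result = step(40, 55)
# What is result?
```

step(40, 55) -> step(55, 40) -> step(40, 15) -> step(15, 10) -> step(10, 5) -> step(5, 0) -> 5

Answer: 5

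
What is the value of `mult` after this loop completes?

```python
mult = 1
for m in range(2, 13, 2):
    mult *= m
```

Product of even numbers 2 to 12
`mult` takes the values: 1 → 2 → 8 → 48 → 384 → 3840 → 46080

Answer: 46080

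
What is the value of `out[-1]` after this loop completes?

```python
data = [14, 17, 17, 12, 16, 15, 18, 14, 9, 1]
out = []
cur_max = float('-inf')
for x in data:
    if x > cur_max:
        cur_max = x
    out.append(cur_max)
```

Running max ends at 18
`out` takes the values: [] → [14] → [14, 17] → [14, 17, 17] → [14, 17, 17, 17] → [14, 17, 17, 17, 17] → [14, 17, 17, 17, 17, 17] → [14, 17, 17, 17, 17, 17, 18] → [14, 17, 17, 17, 17, 17, 18, 18] → [14, 17, 17, 17, 17, 17, 18, 18, 18] → [14, 17, 17, 17, 17, 17, 18, 18, 18, 18]
So `out[-1]` = 18

Answer: 18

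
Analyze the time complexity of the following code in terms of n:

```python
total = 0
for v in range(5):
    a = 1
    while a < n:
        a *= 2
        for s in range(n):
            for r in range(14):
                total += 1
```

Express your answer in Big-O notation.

Each loop level contributes: 1 × log n × n × 1. Multiplying the contributions gives O(n log n).

Answer: O(n log n)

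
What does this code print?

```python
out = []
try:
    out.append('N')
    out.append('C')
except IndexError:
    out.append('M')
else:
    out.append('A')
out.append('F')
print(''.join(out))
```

Execution trace: 'N' (try body) → 'C' (try body, no exception) → 'A' (else) → 'F' (after the try/except). Output: NCAF

Answer: NCAF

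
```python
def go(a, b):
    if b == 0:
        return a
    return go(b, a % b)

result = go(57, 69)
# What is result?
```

go(57, 69) -> go(69, 57) -> go(57, 12) -> go(12, 9) -> go(9, 3) -> go(3, 0) -> 3

Answer: 3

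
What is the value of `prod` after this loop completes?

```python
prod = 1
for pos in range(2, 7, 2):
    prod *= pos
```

Product of even numbers 2 to 6
`prod` takes the values: 1 → 2 → 8 → 48

Answer: 48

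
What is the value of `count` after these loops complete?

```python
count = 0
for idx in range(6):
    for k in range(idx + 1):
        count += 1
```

Triangle: 1 + 2 + ... + 6
`count` takes the values: 0 → 1 → 2 → 3 → 4 → 5 → 6 → 7 → 8 → 9 → 10 → 11 → 12 → 13 → 14 → 15 → 16 → 17 → 18 → 19 → 20 → 21

Answer: 21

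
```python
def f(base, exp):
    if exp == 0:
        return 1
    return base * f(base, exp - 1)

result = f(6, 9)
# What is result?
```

f(6, 9) = 6 * 6 * 6 * 6 * 6 * 6 * 6 * 6 * 6 = 10077696

Answer: 10077696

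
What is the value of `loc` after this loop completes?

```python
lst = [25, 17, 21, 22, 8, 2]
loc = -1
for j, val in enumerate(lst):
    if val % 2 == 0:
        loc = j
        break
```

First even number index in [25, 17, 21, 22, 8, 2]
`loc` takes the values: -1 → 3

Answer: 3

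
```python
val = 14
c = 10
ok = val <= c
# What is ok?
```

Trace:
`val = 14` → val = 14
`c = 10` → c = 10
`ok = val <= c` → ok = False
So ok = False

Answer: False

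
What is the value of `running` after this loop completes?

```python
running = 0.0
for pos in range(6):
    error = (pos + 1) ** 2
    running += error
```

Sum of squared losses 1² + 2² + ... + 6²
`running` takes the values: 0.0 → 1.0 → 5.0 → 14.0 → 30.0 → 55.0 → 91.0

Answer: 91.0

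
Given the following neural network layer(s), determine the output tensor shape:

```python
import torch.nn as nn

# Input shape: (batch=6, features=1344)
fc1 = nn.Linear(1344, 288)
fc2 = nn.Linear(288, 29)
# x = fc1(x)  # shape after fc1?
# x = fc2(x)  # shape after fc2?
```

Input: (6, 1344) -> after fc1: (6, 288) -> Output: (6, 29)

Answer: (6, 29)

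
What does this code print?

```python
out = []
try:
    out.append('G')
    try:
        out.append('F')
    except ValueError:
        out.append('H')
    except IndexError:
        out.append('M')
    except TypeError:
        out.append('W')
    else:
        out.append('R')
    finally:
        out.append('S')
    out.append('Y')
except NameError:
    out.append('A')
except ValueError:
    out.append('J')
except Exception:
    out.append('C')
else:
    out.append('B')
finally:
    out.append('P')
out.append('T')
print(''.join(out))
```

Execution trace: 'G' (try body) → 'F' (inner try body, no exception) → 'R' (inner else) → 'S' (inner finally) → 'Y' (try body, no exception) → 'B' (else) → 'P' (finally) → 'T' (after the try/except). Output: GFRSYBPT

Answer: GFRSYBPT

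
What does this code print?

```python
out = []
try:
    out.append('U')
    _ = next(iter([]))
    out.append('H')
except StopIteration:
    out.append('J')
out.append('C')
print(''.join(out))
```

Execution trace: 'U' (try body) → 'J' (except StopIteration) → 'C' (after the try/except). Output: UJC

Answer: UJC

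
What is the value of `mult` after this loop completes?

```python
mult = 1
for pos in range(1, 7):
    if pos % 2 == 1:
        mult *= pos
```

Product of odd numbers 1 to 6
`mult` takes the values: 1 → 3 → 15

Answer: 15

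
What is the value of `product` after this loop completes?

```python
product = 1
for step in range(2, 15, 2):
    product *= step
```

Product of even numbers 2 to 14
`product` takes the values: 1 → 2 → 8 → 48 → 384 → 3840 → 46080 → 645120

Answer: 645120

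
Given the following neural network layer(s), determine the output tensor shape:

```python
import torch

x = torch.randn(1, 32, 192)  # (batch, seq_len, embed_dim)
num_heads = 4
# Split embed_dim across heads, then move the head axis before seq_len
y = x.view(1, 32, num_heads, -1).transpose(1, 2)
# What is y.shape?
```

Input: (1, 32, 192) -> head_dim = 192 // 4 = 48; after view: (1, 32, 4, 48) -> after transpose(1, 2): (1, 4, 32, 48) -> Output: (1, 4, 32, 48)

Answer: (1, 4, 32, 48)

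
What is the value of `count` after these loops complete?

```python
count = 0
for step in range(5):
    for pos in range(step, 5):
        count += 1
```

Upper triangle: 5 + 4 + ... + 1
`count` takes the values: 0 → 1 → 2 → 3 → 4 → 5 → 6 → 7 → 8 → 9 → 10 → 11 → 12 → 13 → 14 → 15

Answer: 15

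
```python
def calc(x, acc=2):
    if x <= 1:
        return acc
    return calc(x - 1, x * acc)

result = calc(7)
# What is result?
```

Accumulator trace (n, acc): (7, 2) -> (6, 14) -> (5, 84) -> (4, 420) -> (3, 1680) -> (2, 5040) -> (1, 10080) -> return 10080

Answer: 10080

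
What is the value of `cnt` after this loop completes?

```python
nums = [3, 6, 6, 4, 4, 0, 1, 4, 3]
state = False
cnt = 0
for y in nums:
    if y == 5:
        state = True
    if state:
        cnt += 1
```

Count elements after first 5 in [3, 6, 6, 4, 4, 0, 1, 4, 3]
`cnt` takes the values: 0

Answer: 0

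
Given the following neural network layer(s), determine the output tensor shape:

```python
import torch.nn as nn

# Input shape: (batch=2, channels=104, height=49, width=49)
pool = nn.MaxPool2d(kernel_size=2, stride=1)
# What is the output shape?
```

Input: (2, 104, 49, 49) -> Output: (2, 104, 48, 48)

Answer: (2, 104, 48, 48)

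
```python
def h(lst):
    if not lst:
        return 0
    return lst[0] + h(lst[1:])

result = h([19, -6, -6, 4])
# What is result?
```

19 + (-6) + (-6) + 4 + 0 = 11

Answer: 11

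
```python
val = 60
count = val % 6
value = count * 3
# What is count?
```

Trace:
`val = 60` → val = 60
`count = val % 6` → count = 0
`value = count * 3` → value = 0
So count = 0

Answer: 0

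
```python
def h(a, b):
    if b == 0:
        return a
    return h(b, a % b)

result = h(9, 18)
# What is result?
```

h(9, 18) -> h(18, 9) -> h(9, 0) -> 9

Answer: 9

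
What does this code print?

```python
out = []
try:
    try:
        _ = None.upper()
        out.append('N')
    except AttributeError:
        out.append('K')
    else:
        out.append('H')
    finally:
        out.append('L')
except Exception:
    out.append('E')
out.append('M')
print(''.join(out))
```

Execution trace: 'K' (inner except AttributeError) → 'L' (inner finally) → 'M' (after the try/except). Output: KLM

Answer: KLM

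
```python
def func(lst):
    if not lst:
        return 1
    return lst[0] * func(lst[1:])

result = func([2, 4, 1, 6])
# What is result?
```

Product over [2, 4, 1, 6] = 2 * 4 * 1 * 6 = 48

Answer: 48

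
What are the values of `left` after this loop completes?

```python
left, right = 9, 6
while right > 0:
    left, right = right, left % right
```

GCD of 9 and 6
`left` takes the values: 9 → 6 → 3

Answer: 3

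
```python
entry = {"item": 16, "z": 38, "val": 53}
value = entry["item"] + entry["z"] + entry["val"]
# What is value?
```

Trace:
`entry = {"item": 16, "z": 38, "val": 53}` → entry = {'item': 16, 'z': 38, 'val': 53}
`value = entry["item"] + entry["z"] + entry["val"]` → value = 107
So value = 107

Answer: 107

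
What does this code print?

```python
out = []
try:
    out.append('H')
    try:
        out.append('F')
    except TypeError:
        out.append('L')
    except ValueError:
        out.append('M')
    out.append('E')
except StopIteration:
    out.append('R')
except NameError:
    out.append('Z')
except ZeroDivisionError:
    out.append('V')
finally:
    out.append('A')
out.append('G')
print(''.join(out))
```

Execution trace: 'H' (try body) → 'F' (inner try body, no exception) → 'E' (try body, no exception) → 'A' (finally) → 'G' (after the try/except). Output: HFEAG

Answer: HFEAG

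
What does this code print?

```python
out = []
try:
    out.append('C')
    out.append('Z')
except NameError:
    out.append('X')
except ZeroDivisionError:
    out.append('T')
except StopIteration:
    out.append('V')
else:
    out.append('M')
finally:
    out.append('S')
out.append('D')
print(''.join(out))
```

Execution trace: 'C' (try body) → 'Z' (try body, no exception) → 'M' (else) → 'S' (finally) → 'D' (after the try/except). Output: CZMSD

Answer: CZMSD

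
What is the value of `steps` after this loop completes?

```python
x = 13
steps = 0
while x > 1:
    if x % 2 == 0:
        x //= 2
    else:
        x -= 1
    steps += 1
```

Steps to reduce 13 to 1
`steps` takes the values: 0 → 1 → 2 → 3 → 4 → 5

Answer: 5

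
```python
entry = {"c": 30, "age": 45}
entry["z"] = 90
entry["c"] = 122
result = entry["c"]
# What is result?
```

Trace:
`entry = {"c": 30, "age": 45}` → entry = {'c': 30, 'age': 45}
`entry["z"] = 90` → entry = {'c': 30, 'age': 45, 'z': 90}
`entry["c"] = 122` → entry = {'c': 122, 'age': 45, 'z': 90}
`result = entry["c"]` → result = 122
So result = 122

Answer: 122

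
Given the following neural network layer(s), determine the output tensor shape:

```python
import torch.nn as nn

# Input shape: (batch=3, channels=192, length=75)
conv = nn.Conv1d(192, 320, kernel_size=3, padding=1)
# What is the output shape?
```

Input: (3, 192, 75) -> Output: (3, 320, 75)

Answer: (3, 320, 75)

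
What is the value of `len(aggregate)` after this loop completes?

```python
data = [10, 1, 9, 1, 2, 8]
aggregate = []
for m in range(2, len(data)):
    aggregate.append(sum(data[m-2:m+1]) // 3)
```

Number of 3-element averages
`aggregate` takes the values: [] → [6] → [6, 3] → [6, 3, 4] → [6, 3, 4, 3]
So `len(aggregate)` = 4

Answer: 4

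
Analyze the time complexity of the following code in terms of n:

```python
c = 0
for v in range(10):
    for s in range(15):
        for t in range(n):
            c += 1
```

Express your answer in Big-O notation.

Each loop level contributes: 1 × 1 × n. Multiplying the contributions gives O(n).

Answer: O(n)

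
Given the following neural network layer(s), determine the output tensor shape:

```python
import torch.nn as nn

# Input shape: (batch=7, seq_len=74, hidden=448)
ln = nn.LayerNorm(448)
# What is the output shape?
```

Input: (7, 74, 448) -> Output: (7, 74, 448)

Answer: (7, 74, 448)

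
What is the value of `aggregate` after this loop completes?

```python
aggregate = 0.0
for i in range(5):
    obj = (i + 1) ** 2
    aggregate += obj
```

Sum of squared losses 1² + 2² + ... + 5²
`aggregate` takes the values: 0.0 → 1.0 → 5.0 → 14.0 → 30.0 → 55.0

Answer: 55.0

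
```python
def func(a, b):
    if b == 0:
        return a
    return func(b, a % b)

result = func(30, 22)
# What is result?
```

func(30, 22) -> func(22, 8) -> func(8, 6) -> func(6, 2) -> func(2, 0) -> 2

Answer: 2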